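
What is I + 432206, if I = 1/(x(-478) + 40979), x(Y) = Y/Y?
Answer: 17711801881/40980 ≈ 4.3221e+5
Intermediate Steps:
x(Y) = 1
I = 1/40980 (I = 1/(1 + 40979) = 1/40980 ≈ 2.4402e-5)
I + 432206 = 1/40980 + 432206 = 17711801881/40980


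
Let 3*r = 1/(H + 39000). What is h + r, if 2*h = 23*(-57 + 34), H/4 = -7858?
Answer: -6005207/22704 ≈ -264.50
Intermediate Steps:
H = -31432 (H = 4*(-7858) = -31432)
h = -529/2 (h = (23*(-57 + 34))/2 = (23*(-23))/2 = (½)*(-529) = -529/2 ≈ -264.50)
r = 1/22704 (r = 1/(3*(-31432 + 39000)) = (⅓)/7568 = (⅓)*(1/7568) = 1/22704 ≈ 4.4045e-5)
h + r = -529/2 + 1/22704 = -6005207/22704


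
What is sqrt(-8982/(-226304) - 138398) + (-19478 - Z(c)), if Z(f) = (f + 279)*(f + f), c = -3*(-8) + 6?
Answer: -38018 + I*sqrt(6921722654210)/7072 ≈ -38018.0 + 372.02*I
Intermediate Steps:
c = 30 (c = 24 + 6 = 30)
Z(f) = 2*f*(279 + f) (Z(f) = (279 + f)*(2*f) = 2*f*(279 + f))
sqrt(-8982/(-226304) - 138398) + (-19478 - Z(c)) = sqrt(-8982/(-226304) - 138398) + (-19478 - 2*30*(279 + 30)) = sqrt(-8982*(-1/226304) - 138398) + (-19478 - 2*30*309) = sqrt(4491/113152 - 138398) + (-19478 - 1*18540) = sqrt(-15660006005/113152) + (-19478 - 18540) = I*sqrt(6921722654210)/7072 - 38018 = -38018 + I*sqrt(6921722654210)/7072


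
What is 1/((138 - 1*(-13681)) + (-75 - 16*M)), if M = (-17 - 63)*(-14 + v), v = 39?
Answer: 1/45744 ≈ 2.1861e-5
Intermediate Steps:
M = -2000 (M = (-17 - 63)*(-14 + 39) = -80*25 = -2000)
1/((138 - 1*(-13681)) + (-75 - 16*M)) = 1/((138 - 1*(-13681)) + (-75 - 16*(-2000))) = 1/((138 + 13681) + (-75 + 32000)) = 1/(13819 + 31925) = 1/45744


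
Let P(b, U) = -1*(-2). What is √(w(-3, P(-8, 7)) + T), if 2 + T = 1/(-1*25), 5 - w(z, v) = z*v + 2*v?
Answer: 2*√31/5 ≈ 2.2271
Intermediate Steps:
P(b, U) = 2
w(z, v) = 5 - 2*v - v*z (w(z, v) = 5 - (z*v + 2*v) = 5 - (v*z + 2*v) = 5 - (2*v + v*z) = 5 + (-2*v - v*z) = 5 - 2*v - v*z)
T = -51/25 (T = -2 + 1/(-1*25) = -2 + 1/(-25) = -2 - 1/25 = -51/25 ≈ -2.0400)
√(w(-3, P(-8, 7)) + T) = √((5 - 2*2 - 1*2*(-3)) - 51/25) = √((5 - 4 + 6) - 51/25) = √(7 - 51/25) = √(124/25) = 2*√31/5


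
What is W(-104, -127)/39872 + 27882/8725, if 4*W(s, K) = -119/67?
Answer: 42562505371/13318956800 ≈ 3.1956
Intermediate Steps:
W(s, K) = -119/268 (W(s, K) = (-119/67)/4 = (-119*1/67)/4 = (¼)*(-119/67) = -119/268)
W(-104, -127)/39872 + 27882/8725 = -119/268/39872 + 27882/8725 = -119/268*1/39872 + 27882*(1/8725) = -17/1526528 + 27882/8725 = 42562505371/13318956800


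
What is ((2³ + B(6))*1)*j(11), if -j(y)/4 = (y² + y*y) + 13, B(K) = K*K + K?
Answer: -51000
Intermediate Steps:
B(K) = K + K² (B(K) = K² + K = K + K²)
j(y) = -52 - 8*y² (j(y) = -4*((y² + y*y) + 13) = -4*((y² + y²) + 13) = -4*(2*y² + 13) = -4*(13 + 2*y²) = -52 - 8*y²)
((2³ + B(6))*1)*j(11) = ((2³ + 6*(1 + 6))*1)*(-52 - 8*11²) = ((8 + 6*7)*1)*(-52 - 8*121) = ((8 + 42)*1)*(-52 - 968) = (50*1)*(-1020) = 50*(-1020) = -51000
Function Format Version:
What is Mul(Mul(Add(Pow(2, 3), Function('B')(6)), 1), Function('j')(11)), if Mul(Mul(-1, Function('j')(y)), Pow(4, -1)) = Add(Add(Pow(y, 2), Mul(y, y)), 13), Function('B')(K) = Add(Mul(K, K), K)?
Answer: -51000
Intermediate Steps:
Function('B')(K) = Add(K, Pow(K, 2)) (Function('B')(K) = Add(Pow(K, 2), K) = Add(K, Pow(K, 2)))
Function('j')(y) = Add(-52, Mul(-8, Pow(y, 2))) (Function('j')(y) = Mul(-4, Add(Add(Pow(y, 2), Mul(y, y)), 13)) = Mul(-4, Add(Add(Pow(y, 2), Pow(y, 2)), 13)) = Mul(-4, Add(Mul(2, Pow(y, 2)), 13)) = Mul(-4, Add(13, Mul(2, Pow(y, 2)))) = Add(-52, Mul(-8, Pow(y, 2))))
Mul(Mul(Add(Pow(2, 3), Function('B')(6)), 1), Function('j')(11)) = Mul(Mul(Add(Pow(2, 3), Mul(6, Add(1, 6))), 1), Add(-52, Mul(-8, Pow(11, 2)))) = Mul(Mul(Add(8, Mul(6, 7)), 1), Add(-52, Mul(-8, 121))) = Mul(Mul(Add(8, 42), 1), Add(-52, -968)) = Mul(Mul(50, 1), -1020) = Mul(50, -1020) = -51000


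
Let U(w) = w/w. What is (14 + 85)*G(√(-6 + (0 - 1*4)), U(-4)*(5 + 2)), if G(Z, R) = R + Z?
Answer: 693 + 99*I*√10 ≈ 693.0 + 313.07*I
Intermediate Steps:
U(w) = 1
(14 + 85)*G(√(-6 + (0 - 1*4)), U(-4)*(5 + 2)) = (14 + 85)*(1*(5 + 2) + √(-6 + (0 - 1*4))) = 99*(1*7 + √(-6 + (0 - 4))) = 99*(7 + √(-6 - 4)) = 99*(7 + √(-10)) = 99*(7 + I*√10) = 693 + 99*I*√10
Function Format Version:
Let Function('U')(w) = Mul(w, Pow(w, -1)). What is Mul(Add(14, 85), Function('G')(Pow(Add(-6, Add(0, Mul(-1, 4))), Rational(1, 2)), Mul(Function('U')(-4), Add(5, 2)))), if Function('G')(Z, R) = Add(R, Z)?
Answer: Add(693, Mul(99, I, Pow(10, Rational(1, 2)))) ≈ Add(693.00, Mul(313.07, I))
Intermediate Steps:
Function('U')(w) = 1
Mul(Add(14, 85), Function('G')(Pow(Add(-6, Add(0, Mul(-1, 4))), Rational(1, 2)), Mul(Function('U')(-4), Add(5, 2)))) = Mul(Add(14, 85), Add(Mul(1, Add(5, 2)), Pow(Add(-6, Add(0, Mul(-1, 4))), Rational(1, 2)))) = Mul(99, Add(Mul(1, 7), Pow(Add(-6, Add(0, -4)), Rational(1, 2)))) = Mul(99, Add(7, Pow(Add(-6, -4), Rational(1, 2)))) = Mul(99, Add(7, Pow(-10, Rational(1, 2)))) = Mul(99, Add(7, Mul(I, Pow(10, Rational(1, 2))))) = Add(693, Mul(99, I, Pow(10, Rational(1, 2))))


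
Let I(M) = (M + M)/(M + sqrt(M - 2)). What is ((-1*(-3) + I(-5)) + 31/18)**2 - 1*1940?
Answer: 5*(-1099863*I - 618275*sqrt(7))/(324*(5*sqrt(7) + 9*I)) ≈ -1901.2 + 10.392*I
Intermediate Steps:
I(M) = 2*M/(M + sqrt(-2 + M)) (I(M) = (2*M)/(M + sqrt(-2 + M)) = 2*M/(M + sqrt(-2 + M)))
((-1*(-3) + I(-5)) + 31/18)**2 - 1*1940 = ((-1*(-3) + 2*(-5)/(-5 + sqrt(-2 - 5))) + 31/18)**2 - 1*1940 = ((3 + 2*(-5)/(-5 + sqrt(-7))) + 31*(1/18))**2 - 1940 = ((3 + 2*(-5)/(-5 + I*sqrt(7))) + 31/18)**2 - 1940 = ((3 - 10/(-5 + I*sqrt(7))) + 31/18)**2 - 1940 = (85/18 - 10/(-5 + I*sqrt(7)))**2 - 1940 = -1940 + (85/18 - 10/(-5 + I*sqrt(7)))**2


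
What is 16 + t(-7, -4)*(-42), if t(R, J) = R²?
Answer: -2042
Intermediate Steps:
16 + t(-7, -4)*(-42) = 16 + (-7)²*(-42) = 16 + 49*(-42) = 16 - 2058 = -2042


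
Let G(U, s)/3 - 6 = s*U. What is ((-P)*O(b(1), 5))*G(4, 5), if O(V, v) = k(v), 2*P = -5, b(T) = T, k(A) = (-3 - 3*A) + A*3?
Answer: -585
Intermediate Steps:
k(A) = -3 (k(A) = (-3 - 3*A) + 3*A = -3)
G(U, s) = 18 + 3*U*s (G(U, s) = 18 + 3*(s*U) = 18 + 3*(U*s) = 18 + 3*U*s)
P = -5/2 (P = (½)*(-5) = -5/2 ≈ -2.5000)
O(V, v) = -3
((-P)*O(b(1), 5))*G(4, 5) = (-1*(-5/2)*(-3))*(18 + 3*4*5) = ((5/2)*(-3))*(18 + 60) = -15/2*78 = -585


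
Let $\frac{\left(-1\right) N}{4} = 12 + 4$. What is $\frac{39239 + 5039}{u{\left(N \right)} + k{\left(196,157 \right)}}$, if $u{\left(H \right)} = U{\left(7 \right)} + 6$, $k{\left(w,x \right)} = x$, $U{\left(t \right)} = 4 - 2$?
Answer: $\frac{44278}{165} \approx 268.35$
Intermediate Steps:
$U{\left(t \right)} = 2$ ($U{\left(t \right)} = 4 - 2 = 2$)
$N = -64$ ($N = - 4 \left(12 + 4\right) = \left(-4\right) 16 = -64$)
$u{\left(H \right)} = 8$ ($u{\left(H \right)} = 2 + 6 = 8$)
$\frac{39239 + 5039}{u{\left(N \right)} + k{\left(196,157 \right)}} = \frac{39239 + 5039}{8 + 157} = \frac{44278}{165}$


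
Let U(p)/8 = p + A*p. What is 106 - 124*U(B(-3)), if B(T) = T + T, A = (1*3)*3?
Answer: 59626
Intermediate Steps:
A = 9 (A = 3*3 = 9)
B(T) = 2*T
U(p) = 80*p (U(p) = 8*(p + 9*p) = 8*(10*p) = 80*p)
106 - 124*U(B(-3)) = 106 - 9920*2*(-3) = 106 - 9920*(-6) = 106 - 124*(-480) = 106 + 59520 = 59626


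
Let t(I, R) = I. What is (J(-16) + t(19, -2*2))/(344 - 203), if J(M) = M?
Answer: 1/47 ≈ 0.021277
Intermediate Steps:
(J(-16) + t(19, -2*2))/(344 - 203) = (-16 + 19)/(344 - 203) = 3/141 = 3*(1/141) = 1/47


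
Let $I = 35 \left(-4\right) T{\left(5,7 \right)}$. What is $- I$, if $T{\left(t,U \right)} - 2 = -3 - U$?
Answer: $-1120$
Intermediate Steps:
$T{\left(t,U \right)} = -1 - U$ ($T{\left(t,U \right)} = 2 - \left(3 + U\right) = -1 - U$)
$I = 1120$ ($I = 35 \left(-4\right) \left(-1 - 7\right) = - 140 \left(-1 - 7\right) = \left(-140\right) \left(-8\right) = 1120$)
$- I = \left(-1\right) 1120 = -1120$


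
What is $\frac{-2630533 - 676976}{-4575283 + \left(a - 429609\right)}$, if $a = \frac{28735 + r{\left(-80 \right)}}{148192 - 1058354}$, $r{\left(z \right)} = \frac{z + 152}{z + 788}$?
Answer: $\frac{177611771381022}{268760489933107} \approx 0.66086$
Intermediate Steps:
$r{\left(z \right)} = \frac{152 + z}{788 + z}$
$a = - \frac{1695371}{53699558}$ ($a = \frac{28735 + \frac{152 - 80}{788 - 80}}{148192 - 1058354} = \frac{28735 + \frac{1}{708} \cdot 72}{-910162} = \left(28735 + \frac{1}{708} \cdot 72\right) \left(- \frac{1}{910162}\right) = \left(28735 + \frac{6}{59}\right) \left(- \frac{1}{910162}\right) = \frac{1695371}{59} \left(- \frac{1}{910162}\right) = - \frac{1695371}{53699558} \approx -0.031571$)
$\frac{-2630533 - 676976}{-4575283 + \left(a - 429609\right)} = \frac{-2630533 - 676976}{-4575283 - \frac{23069815108193}{53699558}} = - \frac{3307509}{-4575283 - \frac{23069815108193}{53699558}} = - \frac{3307509}{- \frac{268760489933107}{53699558}} = \left(-3307509\right) \left(- \frac{53699558}{268760489933107}\right) = \frac{177611771381022}{268760489933107}$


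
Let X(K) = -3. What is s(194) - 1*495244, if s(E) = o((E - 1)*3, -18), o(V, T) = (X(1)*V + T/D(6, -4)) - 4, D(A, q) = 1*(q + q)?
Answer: -1987931/4 ≈ -4.9698e+5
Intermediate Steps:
D(A, q) = 2*q (D(A, q) = 1*(2*q) = 2*q)
o(V, T) = -4 - 3*V - T/8 (o(V, T) = (-3*V + T/((2*(-4)))) - 4 = (-3*V + T/(-8)) - 4 = (-3*V - T/8) - 4 = -4 - 3*V - T/8)
s(E) = 29/4 - 9*E (s(E) = -4 - 3*(E - 1)*3 - ⅛*(-18) = -4 - 3*(-1 + E)*3 + 9/4 = -4 - 3*(-3 + 3*E) + 9/4 = -4 + (9 - 9*E) + 9/4 = 29/4 - 9*E)
s(194) - 1*495244 = (29/4 - 9*194) - 1*495244 = (29/4 - 1746) - 495244 = -6955/4 - 495244 = -1987931/4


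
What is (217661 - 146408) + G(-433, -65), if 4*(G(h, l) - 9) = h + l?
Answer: 142275/2 ≈ 71138.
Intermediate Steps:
G(h, l) = 9 + h/4 + l/4 (G(h, l) = 9 + (h + l)/4 = 9 + (h/4 + l/4) = 9 + h/4 + l/4)
(217661 - 146408) + G(-433, -65) = (217661 - 146408) + (9 + (¼)*(-433) + (¼)*(-65)) = 71253 + (9 - 433/4 - 65/4) = 71253 - 231/2 = 142275/2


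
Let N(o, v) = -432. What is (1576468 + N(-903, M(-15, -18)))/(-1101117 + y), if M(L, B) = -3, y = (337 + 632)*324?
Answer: -1576036/787161 ≈ -2.0022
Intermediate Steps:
y = 313956 (y = 969*324 = 313956)
(1576468 + N(-903, M(-15, -18)))/(-1101117 + y) = (1576468 - 432)/(-1101117 + 313956) = 1576036/(-787161) = 1576036*(-1/787161) = -1576036/787161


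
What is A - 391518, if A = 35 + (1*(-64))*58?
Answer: -395195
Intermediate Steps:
A = -3677 (A = 35 - 64*58 = 35 - 3712 = -3677)
A - 391518 = -3677 - 391518 = -395195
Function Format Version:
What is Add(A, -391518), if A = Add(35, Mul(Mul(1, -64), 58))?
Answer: -395195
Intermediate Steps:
A = -3677 (A = Add(35, Mul(-64, 58)) = Add(35, -3712) = -3677)
Add(A, -391518) = Add(-3677, -391518) = -395195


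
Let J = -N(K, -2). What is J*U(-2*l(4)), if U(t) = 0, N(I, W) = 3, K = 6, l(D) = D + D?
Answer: 0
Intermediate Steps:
l(D) = 2*D
J = -3 (J = -1*3 = -3)
J*U(-2*l(4)) = -3*0 = 0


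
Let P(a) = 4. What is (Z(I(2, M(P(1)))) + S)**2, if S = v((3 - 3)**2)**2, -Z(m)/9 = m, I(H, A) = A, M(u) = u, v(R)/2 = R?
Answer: 1296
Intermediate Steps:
v(R) = 2*R
Z(m) = -9*m
S = 0 (S = (2*(3 - 3)**2)**2 = (2*0**2)**2 = (2*0)**2 = 0**2 = 0)
(Z(I(2, M(P(1)))) + S)**2 = (-9*4 + 0)**2 = (-36 + 0)**2 = (-36)**2 = 1296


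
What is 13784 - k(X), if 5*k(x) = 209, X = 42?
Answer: 68711/5 ≈ 13742.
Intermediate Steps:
k(x) = 209/5 (k(x) = (1/5)*209 = 209/5)
13784 - k(X) = 13784 - 1*209/5 = 13784 - 209/5 = 68711/5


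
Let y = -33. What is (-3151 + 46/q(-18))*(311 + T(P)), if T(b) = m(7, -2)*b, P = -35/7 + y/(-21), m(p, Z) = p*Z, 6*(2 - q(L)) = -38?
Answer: -28230683/25 ≈ -1.1292e+6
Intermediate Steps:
q(L) = 25/3 (q(L) = 2 - ⅙*(-38) = 2 + 19/3 = 25/3)
m(p, Z) = Z*p
P = -24/7 (P = -35/7 - 33/(-21) = -35*⅐ - 33*(-1/21) = -5 + 11/7 = -24/7 ≈ -3.4286)
T(b) = -14*b (T(b) = (-2*7)*b = -14*b)
(-3151 + 46/q(-18))*(311 + T(P)) = (-3151 + 46/(25/3))*(311 - 14*(-24/7)) = (-3151 + 46*(3/25))*(311 + 48) = (-3151 + 138/25)*359 = -78637/25*359 = -28230683/25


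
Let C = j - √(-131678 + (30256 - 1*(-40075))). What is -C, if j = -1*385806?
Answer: 385806 + 143*I*√3 ≈ 3.8581e+5 + 247.68*I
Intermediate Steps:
j = -385806
C = -385806 - 143*I*√3 (C = -385806 - √(-131678 + (30256 - 1*(-40075))) = -385806 - √(-131678 + (30256 + 40075)) = -385806 - √(-131678 + 70331) = -385806 - √(-61347) = -385806 - 143*I*√3 ≈ -3.8581e+5 - 247.68*I)
-C = -(-385806 - 143*I*√3) = 385806 + 143*I*√3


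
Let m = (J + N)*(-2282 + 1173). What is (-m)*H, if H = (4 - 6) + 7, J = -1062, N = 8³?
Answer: -3049750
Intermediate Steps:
N = 512
m = 609950 (m = (-1062 + 512)*(-2282 + 1173) = -550*(-1109) = 609950)
H = 5 (H = -2 + 7 = 5)
(-m)*H = -1*609950*5 = -609950*5 = -3049750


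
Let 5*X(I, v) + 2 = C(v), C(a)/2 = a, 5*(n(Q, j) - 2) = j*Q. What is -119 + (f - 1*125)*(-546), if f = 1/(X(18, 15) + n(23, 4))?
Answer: 68110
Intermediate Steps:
n(Q, j) = 2 + Q*j/5 (n(Q, j) = 2 + (j*Q)/5 = 2 + (Q*j)/5 = 2 + Q*j/5)
C(a) = 2*a
X(I, v) = -2/5 + 2*v/5 (X(I, v) = -2/5 + (2*v)/5 = -2/5 + 2*v/5)
f = 1/26 (f = 1/((-2/5 + (2/5)*15) + (2 + (1/5)*23*4)) = 1/((-2/5 + 6) + (2 + 92/5)) = 1/(28/5 + 102/5) = 1/26 ≈ 0.038462)
-119 + (f - 1*125)*(-546) = -119 + (1/26 - 1*125)*(-546) = -119 + (1/26 - 125)*(-546) = -119 - 3249/26*(-546) = -119 + 68229 = 68110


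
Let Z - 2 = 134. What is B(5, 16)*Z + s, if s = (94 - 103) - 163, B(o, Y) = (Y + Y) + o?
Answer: 4860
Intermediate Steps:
Z = 136 (Z = 2 + 134 = 136)
B(o, Y) = o + 2*Y (B(o, Y) = 2*Y + o = o + 2*Y)
s = -172 (s = -9 - 163 = -172)
B(5, 16)*Z + s = (5 + 2*16)*136 - 172 = (5 + 32)*136 - 172 = 37*136 - 172 = 5032 - 172 = 4860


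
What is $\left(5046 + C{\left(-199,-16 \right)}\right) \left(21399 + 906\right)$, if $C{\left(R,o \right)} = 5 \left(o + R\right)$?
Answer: $88573155$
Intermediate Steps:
$C{\left(R,o \right)} = 5 R + 5 o$ ($C{\left(R,o \right)} = 5 \left(R + o\right) = 5 R + 5 o$)
$\left(5046 + C{\left(-199,-16 \right)}\right) \left(21399 + 906\right) = \left(5046 + \left(5 \left(-199\right) + 5 \left(-16\right)\right)\right) \left(21399 + 906\right) = \left(5046 - 1075\right) 22305 = 3971 \cdot 22305 = 88573155$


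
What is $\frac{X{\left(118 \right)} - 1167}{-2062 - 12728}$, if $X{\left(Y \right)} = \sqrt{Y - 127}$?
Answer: $\frac{389}{4930} - \frac{i}{4930} \approx 0.078905 - 0.00020284 i$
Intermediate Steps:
$X{\left(Y \right)} = \sqrt{-127 + Y}$ ($X{\left(Y \right)} = \sqrt{Y - 127} = \sqrt{-127 + Y}$)
$\frac{X{\left(118 \right)} - 1167}{-2062 - 12728} = \frac{\sqrt{-127 + 118} - 1167}{-2062 - 12728} = \frac{\sqrt{-9} - 1167}{-14790} = \left(3 i - 1167\right) \left(- \frac{1}{14790}\right) = \left(-1167 + 3 i\right) \left(- \frac{1}{14790}\right) = \frac{389}{4930} - \frac{i}{4930}$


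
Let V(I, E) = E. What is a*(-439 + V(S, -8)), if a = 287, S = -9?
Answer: -128289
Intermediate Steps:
a*(-439 + V(S, -8)) = 287*(-439 - 8) = 287*(-447) = -128289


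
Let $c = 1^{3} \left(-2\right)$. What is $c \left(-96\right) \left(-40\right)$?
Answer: $-7680$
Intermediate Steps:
$c = -2$ ($c = 1 \left(-2\right) = -2$)
$c \left(-96\right) \left(-40\right) = \left(-2\right) \left(-96\right) \left(-40\right) = 192 \left(-40\right) = -7680$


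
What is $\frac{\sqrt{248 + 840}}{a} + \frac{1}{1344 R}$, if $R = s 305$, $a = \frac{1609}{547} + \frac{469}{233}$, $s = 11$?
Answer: $\frac{1}{4509120} + \frac{127451 \sqrt{17}}{78930} \approx 6.6577$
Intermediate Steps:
$a = \frac{631440}{127451}$ ($a = 1609 \cdot \frac{1}{547} + 469 \cdot \frac{1}{233} = \frac{1609}{547} + \frac{469}{233} = \frac{631440}{127451} \approx 4.9544$)
$R = 3355$ ($R = 11 \cdot 305 = 3355$)
$\frac{\sqrt{248 + 840}}{a} + \frac{1}{1344 R} = \frac{\sqrt{248 + 840}}{\frac{631440}{127451}} + \frac{1}{1344 \cdot 3355} = \sqrt{1088} \cdot \frac{127451}{631440} + \frac{1}{1344} \cdot \frac{1}{3355} = 8 \sqrt{17} \cdot \frac{127451}{631440} + \frac{1}{4509120} = \frac{127451 \sqrt{17}}{78930} + \frac{1}{4509120} = \frac{1}{4509120} + \frac{127451 \sqrt{17}}{78930}$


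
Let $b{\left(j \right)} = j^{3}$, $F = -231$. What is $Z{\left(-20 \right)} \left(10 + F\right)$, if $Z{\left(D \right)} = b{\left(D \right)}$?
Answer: $1768000$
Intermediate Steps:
$Z{\left(D \right)} = D^{3}$
$Z{\left(-20 \right)} \left(10 + F\right) = \left(-20\right)^{3} \left(10 - 231\right) = \left(-8000\right) \left(-221\right) = 1768000$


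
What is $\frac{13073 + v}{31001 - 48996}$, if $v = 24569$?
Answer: $- \frac{638}{305} \approx -2.0918$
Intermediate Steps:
$\frac{13073 + v}{31001 - 48996} = \frac{13073 + 24569}{31001 - 48996} = \frac{37642}{-17995} = 37642 \left(- \frac{1}{17995}\right) = - \frac{638}{305}$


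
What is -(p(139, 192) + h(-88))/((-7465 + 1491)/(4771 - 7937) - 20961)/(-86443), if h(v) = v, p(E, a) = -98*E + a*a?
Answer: -18326391/1434014856134 ≈ -1.2780e-5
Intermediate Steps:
p(E, a) = a² - 98*E (p(E, a) = -98*E + a² = a² - 98*E)
-(p(139, 192) + h(-88))/((-7465 + 1491)/(4771 - 7937) - 20961)/(-86443) = -((192² - 98*139) - 88)/((-7465 + 1491)/(4771 - 7937) - 20961)/(-86443) = -((36864 - 13622) - 88)/(-5974/(-3166) - 20961)*(-1)/86443 = -(23242 - 88)/(-5974*(-1/3166) - 20961)*(-1)/86443 = -23154/(2987/1583 - 20961)*(-1)/86443 = -23154/(-33178276/1583)*(-1)/86443 = -23154*(-1583/33178276)*(-1)/86443 = -(-18326391)*(-1)/(16589138*86443) = -1*18326391/1434014856134 = -18326391/1434014856134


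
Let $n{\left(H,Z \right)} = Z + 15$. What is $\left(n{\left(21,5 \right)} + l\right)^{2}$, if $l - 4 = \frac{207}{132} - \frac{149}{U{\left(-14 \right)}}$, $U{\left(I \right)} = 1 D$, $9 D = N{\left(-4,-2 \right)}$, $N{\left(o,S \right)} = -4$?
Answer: $\frac{15752961}{121} \approx 1.3019 \cdot 10^{5}$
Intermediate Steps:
$D = - \frac{4}{9}$ ($D = \frac{1}{9} \left(-4\right) = - \frac{4}{9} \approx -0.44444$)
$n{\left(H,Z \right)} = 15 + Z$
$U{\left(I \right)} = - \frac{4}{9}$ ($U{\left(I \right)} = 1 \left(- \frac{4}{9}\right) = - \frac{4}{9}$)
$l = \frac{3749}{11}$ ($l = 4 + \left(\frac{207}{132} - \frac{149}{- \frac{4}{9}}\right) = 4 + \left(207 \cdot \frac{1}{132} - - \frac{1341}{4}\right) = 4 + \left(\frac{69}{44} + \frac{1341}{4}\right) = 4 + \frac{3705}{11} = \frac{3749}{11} \approx 340.82$)
$\left(n{\left(21,5 \right)} + l\right)^{2} = \left(\left(15 + 5\right) + \frac{3749}{11}\right)^{2} = \left(20 + \frac{3749}{11}\right)^{2} = \left(\frac{3969}{11}\right)^{2} = \frac{15752961}{121}$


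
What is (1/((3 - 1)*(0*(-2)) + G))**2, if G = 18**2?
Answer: 1/104976 ≈ 9.5260e-6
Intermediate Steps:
G = 324
(1/((3 - 1)*(0*(-2)) + G))**2 = (1/((3 - 1)*(0*(-2)) + 324))**2 = (1/(2*0 + 324))**2 = (1/(0 + 324))**2 = (1/324)**2 = 1/104976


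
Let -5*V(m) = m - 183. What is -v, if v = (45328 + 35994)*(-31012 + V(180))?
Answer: 12609545354/5 ≈ 2.5219e+9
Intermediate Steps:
V(m) = 183/5 - m/5 (V(m) = -(m - 183)/5 = -(-183 + m)/5 = 183/5 - m/5)
v = -12609545354/5 (v = (45328 + 35994)*(-31012 + (183/5 - ⅕*180)) = 81322*(-31012 + (183/5 - 36)) = 81322*(-31012 + ⅗) = 81322*(-155057/5) = -12609545354/5 ≈ -2.5219e+9)
-v = -1*(-12609545354/5) = 12609545354/5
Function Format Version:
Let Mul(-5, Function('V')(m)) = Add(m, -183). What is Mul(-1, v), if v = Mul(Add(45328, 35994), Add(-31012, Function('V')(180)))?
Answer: Rational(12609545354, 5) ≈ 2.5219e+9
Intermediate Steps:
Function('V')(m) = Add(Rational(183, 5), Mul(Rational(-1, 5), m)) (Function('V')(m) = Mul(Rational(-1, 5), Add(m, -183)) = Mul(Rational(-1, 5), Add(-183, m)) = Add(Rational(183, 5), Mul(Rational(-1, 5), m)))
v = Rational(-12609545354, 5) (v = Mul(Add(45328, 35994), Add(-31012, Add(Rational(183, 5), Mul(Rational(-1, 5), 180)))) = Mul(81322, Add(-31012, Add(Rational(183, 5), -36))) = Mul(81322, Add(-31012, Rational(3, 5))) = Mul(81322, Rational(-155057, 5)) = Rational(-12609545354, 5) ≈ -2.5219e+9)
Mul(-1, v) = Mul(-1, Rational(-12609545354, 5)) = Rational(12609545354, 5)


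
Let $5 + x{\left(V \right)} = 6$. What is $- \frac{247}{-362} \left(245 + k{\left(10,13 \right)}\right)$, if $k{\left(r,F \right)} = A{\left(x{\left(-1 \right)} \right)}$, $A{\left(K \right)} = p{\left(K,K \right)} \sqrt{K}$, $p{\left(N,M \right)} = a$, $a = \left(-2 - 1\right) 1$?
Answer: $\frac{29887}{181} \approx 165.12$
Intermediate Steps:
$x{\left(V \right)} = 1$ ($x{\left(V \right)} = -5 + 6 = 1$)
$a = -3$ ($a = \left(-3\right) 1 = -3$)
$p{\left(N,M \right)} = -3$
$A{\left(K \right)} = - 3 \sqrt{K}$
$k{\left(r,F \right)} = -3$ ($k{\left(r,F \right)} = - 3 \sqrt{1} = \left(-3\right) 1 = -3$)
$- \frac{247}{-362} \left(245 + k{\left(10,13 \right)}\right) = - \frac{247}{-362} \left(245 - 3\right) = \left(-247\right) \left(- \frac{1}{362}\right) 242 = \frac{247}{362} \cdot 242 = \frac{29887}{181}$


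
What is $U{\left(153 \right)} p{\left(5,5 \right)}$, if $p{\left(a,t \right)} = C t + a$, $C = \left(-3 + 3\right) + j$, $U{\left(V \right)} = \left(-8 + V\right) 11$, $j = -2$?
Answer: $-7975$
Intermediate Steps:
$U{\left(V \right)} = -88 + 11 V$
$C = -2$ ($C = \left(-3 + 3\right) - 2 = 0 - 2 = -2$)
$p{\left(a,t \right)} = a - 2 t$ ($p{\left(a,t \right)} = - 2 t + a = a - 2 t$)
$U{\left(153 \right)} p{\left(5,5 \right)} = \left(-88 + 11 \cdot 153\right) \left(5 - 10\right) = \left(-88 + 1683\right) \left(5 - 10\right) = 1595 \left(-5\right) = -7975$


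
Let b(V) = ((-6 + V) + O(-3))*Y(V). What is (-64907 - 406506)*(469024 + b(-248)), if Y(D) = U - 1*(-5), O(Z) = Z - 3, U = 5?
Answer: -219878337112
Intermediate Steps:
O(Z) = -3 + Z
Y(D) = 10 (Y(D) = 5 - 1*(-5) = 5 + 5 = 10)
b(V) = -120 + 10*V (b(V) = ((-6 + V) + (-3 - 3))*10 = ((-6 + V) - 6)*10 = (-12 + V)*10 = -120 + 10*V)
(-64907 - 406506)*(469024 + b(-248)) = (-64907 - 406506)*(469024 + (-120 + 10*(-248))) = -471413*(469024 + (-120 - 2480)) = -471413*(469024 - 2600) = -471413*466424 = -219878337112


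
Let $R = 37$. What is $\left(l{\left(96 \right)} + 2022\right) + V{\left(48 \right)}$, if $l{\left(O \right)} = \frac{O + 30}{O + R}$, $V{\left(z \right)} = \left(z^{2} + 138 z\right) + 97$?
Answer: $\frac{209911}{19} \approx 11048.0$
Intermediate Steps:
$V{\left(z \right)} = 97 + z^{2} + 138 z$
$l{\left(O \right)} = \frac{30 + O}{37 + O}$ ($l{\left(O \right)} = \frac{O + 30}{O + 37} = \frac{30 + O}{37 + O}$)
$\left(l{\left(96 \right)} + 2022\right) + V{\left(48 \right)} = \left(\frac{30 + 96}{37 + 96} + 2022\right) + \left(97 + 48^{2} + 138 \cdot 48\right) = \left(\frac{1}{133} \cdot 126 + 2022\right) + \left(97 + 2304 + 6624\right) = \left(\frac{1}{133} \cdot 126 + 2022\right) + 9025 = \left(\frac{18}{19} + 2022\right) + 9025 = \frac{38436}{19} + 9025 = \frac{209911}{19}$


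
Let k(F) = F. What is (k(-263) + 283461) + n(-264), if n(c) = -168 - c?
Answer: 283294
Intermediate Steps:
(k(-263) + 283461) + n(-264) = (-263 + 283461) + (-168 - 1*(-264)) = 283198 + (-168 + 264) = 283198 + 96 = 283294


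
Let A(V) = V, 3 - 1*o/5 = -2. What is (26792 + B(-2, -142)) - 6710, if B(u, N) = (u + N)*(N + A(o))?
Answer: 36930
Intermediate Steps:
o = 25 (o = 15 - 5*(-2) = 15 + 10 = 25)
B(u, N) = (25 + N)*(N + u) (B(u, N) = (u + N)*(N + 25) = (N + u)*(25 + N) = (25 + N)*(N + u))
(26792 + B(-2, -142)) - 6710 = (26792 + ((-142)² + 25*(-142) + 25*(-2) - 142*(-2))) - 6710 = (26792 + (20164 - 3550 - 50 + 284)) - 6710 = (26792 + 16848) - 6710 = 43640 - 6710 = 36930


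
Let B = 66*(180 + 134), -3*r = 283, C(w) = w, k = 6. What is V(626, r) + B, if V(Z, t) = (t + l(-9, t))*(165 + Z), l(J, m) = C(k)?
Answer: -147443/3 ≈ -49148.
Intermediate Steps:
l(J, m) = 6
r = -283/3 (r = -1/3*283 = -283/3 ≈ -94.333)
V(Z, t) = (6 + t)*(165 + Z) (V(Z, t) = (t + 6)*(165 + Z) = (6 + t)*(165 + Z))
B = 20724 (B = 66*314 = 20724)
V(626, r) + B = (990 + 6*626 + 165*(-283/3) + 626*(-283/3)) + 20724 = (990 + 3756 - 15565 - 177158/3) + 20724 = -209615/3 + 20724 = -147443/3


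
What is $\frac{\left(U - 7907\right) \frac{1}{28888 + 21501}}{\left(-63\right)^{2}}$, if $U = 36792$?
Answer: $\frac{28885}{199993941} \approx 0.00014443$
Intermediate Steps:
$\frac{\left(U - 7907\right) \frac{1}{28888 + 21501}}{\left(-63\right)^{2}} = \frac{\left(36792 - 7907\right) \frac{1}{28888 + 21501}}{\left(-63\right)^{2}} = \frac{28885 \cdot \frac{1}{50389}}{3969} = 28885 \cdot \frac{1}{50389} \cdot \frac{1}{3969} = \frac{28885}{50389} \cdot \frac{1}{3969} = \frac{28885}{199993941}$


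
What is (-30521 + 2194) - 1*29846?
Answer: -58173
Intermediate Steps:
(-30521 + 2194) - 1*29846 = -28327 - 29846 = -58173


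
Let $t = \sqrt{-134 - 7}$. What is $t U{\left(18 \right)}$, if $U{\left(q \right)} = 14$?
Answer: $14 i \sqrt{141} \approx 166.24 i$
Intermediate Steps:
$t = i \sqrt{141}$ ($t = \sqrt{-141} = i \sqrt{141} \approx 11.874 i$)
$t U{\left(18 \right)} = i \sqrt{141} \cdot 14 = 14 i \sqrt{141}$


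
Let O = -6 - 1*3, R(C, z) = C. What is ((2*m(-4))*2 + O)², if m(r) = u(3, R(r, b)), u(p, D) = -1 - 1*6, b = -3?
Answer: 1369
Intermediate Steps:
u(p, D) = -7 (u(p, D) = -1 - 6 = -7)
m(r) = -7
O = -9 (O = -6 - 3 = -9)
((2*m(-4))*2 + O)² = ((2*(-7))*2 - 9)² = (-14*2 - 9)² = (-28 - 9)² = (-37)² = 1369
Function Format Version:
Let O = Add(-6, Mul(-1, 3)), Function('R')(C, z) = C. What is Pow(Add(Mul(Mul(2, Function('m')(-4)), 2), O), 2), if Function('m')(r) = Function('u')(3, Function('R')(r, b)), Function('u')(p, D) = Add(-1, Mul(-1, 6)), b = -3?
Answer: 1369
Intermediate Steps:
Function('u')(p, D) = -7 (Function('u')(p, D) = Add(-1, -6) = -7)
Function('m')(r) = -7
O = -9 (O = Add(-6, -3) = -9)
Pow(Add(Mul(Mul(2, Function('m')(-4)), 2), O), 2) = Pow(Add(Mul(Mul(2, -7), 2), -9), 2) = Pow(Add(Mul(-14, 2), -9), 2) = Pow(Add(-28, -9), 2) = Pow(-37, 2) = 1369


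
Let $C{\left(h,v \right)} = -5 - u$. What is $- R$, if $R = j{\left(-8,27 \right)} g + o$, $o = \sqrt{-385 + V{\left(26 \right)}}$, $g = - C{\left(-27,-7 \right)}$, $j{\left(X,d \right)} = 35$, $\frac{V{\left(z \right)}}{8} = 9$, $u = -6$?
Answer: $35 - i \sqrt{313} \approx 35.0 - 17.692 i$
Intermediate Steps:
$V{\left(z \right)} = 72$ ($V{\left(z \right)} = 8 \cdot 9 = 72$)
$C{\left(h,v \right)} = 1$ ($C{\left(h,v \right)} = -5 - -6 = -5 + 6 = 1$)
$g = -1$ ($g = \left(-1\right) 1 = -1$)
$o = i \sqrt{313}$ ($o = \sqrt{-385 + 72} = \sqrt{-313} = i \sqrt{313} \approx 17.692 i$)
$R = -35 + i \sqrt{313}$ ($R = 35 \left(-1\right) + i \sqrt{313} = -35 + i \sqrt{313} \approx -35.0 + 17.692 i$)
$- R = - (-35 + i \sqrt{313}) = 35 - i \sqrt{313}$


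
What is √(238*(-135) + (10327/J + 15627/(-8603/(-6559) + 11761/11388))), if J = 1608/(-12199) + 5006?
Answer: I*√59420493677541088578157461180517294/1527636158316674 ≈ 159.57*I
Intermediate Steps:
J = 61066586/12199 (J = 1608*(-1/12199) + 5006 = -1608/12199 + 5006 = 61066586/12199 ≈ 5005.9)
√(238*(-135) + (10327/J + 15627/(-8603/(-6559) + 11761/11388))) = √(238*(-135) + (10327/(61066586/12199) + 15627/(-8603/(-6559) + 11761/11388))) = √(-32130 + (10327*(12199/61066586) + 15627/(-8603*(-1/6559) + 11761*(1/11388)))) = √(-32130 + (125979073/61066586 + 15627/(1229/937 + 11761/11388))) = √(-32130 + (125979073/61066586 + 15627/(25015909/10670556))) = √(-32130 + (125979073/61066586 + 15627*(10670556/25015909))) = √(-32130 + (125979073/61066586 + 166748778612/25015909)) = √(-32130 + 10185930110530730989/1527636158316674) = √(-38897019656184004631/1527636158316674) = I*√59420493677541088578157461180517294/1527636158316674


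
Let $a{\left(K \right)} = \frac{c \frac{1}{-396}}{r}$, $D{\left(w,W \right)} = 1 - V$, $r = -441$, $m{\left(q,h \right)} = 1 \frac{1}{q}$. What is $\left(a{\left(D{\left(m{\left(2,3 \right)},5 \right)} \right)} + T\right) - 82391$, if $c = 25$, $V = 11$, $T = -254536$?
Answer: $- \frac{58839583547}{174636} \approx -3.3693 \cdot 10^{5}$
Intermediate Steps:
$m{\left(q,h \right)} = \frac{1}{q}$
$D{\left(w,W \right)} = -10$ ($D{\left(w,W \right)} = 1 - 11 = -10$)
$a{\left(K \right)} = \frac{25}{174636}$ ($a{\left(K \right)} = \frac{25 \frac{1}{-396}}{-441} = 25 \left(- \frac{1}{396}\right) \left(- \frac{1}{441}\right) = \left(- \frac{25}{396}\right) \left(- \frac{1}{441}\right) = \frac{25}{174636}$)
$\left(a{\left(D{\left(m{\left(2,3 \right)},5 \right)} \right)} + T\right) - 82391 = \left(\frac{25}{174636} - 254536\right) - 82391 = - \frac{44451148871}{174636} - 82391 = - \frac{58839583547}{174636}$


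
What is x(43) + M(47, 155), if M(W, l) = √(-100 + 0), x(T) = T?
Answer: 43 + 10*I ≈ 43.0 + 10.0*I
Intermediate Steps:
M(W, l) = 10*I (M(W, l) = √(-100) = 10*I)
x(43) + M(47, 155) = 43 + 10*I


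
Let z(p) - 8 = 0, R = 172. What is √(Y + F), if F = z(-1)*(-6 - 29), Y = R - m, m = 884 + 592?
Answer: 12*I*√11 ≈ 39.799*I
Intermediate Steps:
z(p) = 8 (z(p) = 8 + 0 = 8)
m = 1476
Y = -1304 (Y = 172 - 1*1476 = 172 - 1476 = -1304)
F = -280 (F = 8*(-6 - 29) = 8*(-35) = -280)
√(Y + F) = √(-1304 - 280) = √(-1584) = 12*I*√11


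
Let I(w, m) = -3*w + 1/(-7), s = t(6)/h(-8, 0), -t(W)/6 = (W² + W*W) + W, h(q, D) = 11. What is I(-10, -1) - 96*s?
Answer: 316795/77 ≈ 4114.2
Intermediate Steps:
t(W) = -12*W² - 6*W (t(W) = -6*((W² + W*W) + W) = -6*((W² + W²) + W) = -6*(2*W² + W) = -6*(W + 2*W²) = -12*W² - 6*W)
s = -468/11 (s = -6*6*(1 + 2*6)/11 = -6*6*(1 + 12)*(1/11) = -6*6*13*(1/11) = -468*1/11 = -468/11 ≈ -42.545)
I(w, m) = -⅐ - 3*w (I(w, m) = -3*w - ⅐ = -⅐ - 3*w)
I(-10, -1) - 96*s = (-⅐ - 3*(-10)) - 96*(-468/11) = (-⅐ + 30) + 44928/11 = 209/7 + 44928/11 = 316795/77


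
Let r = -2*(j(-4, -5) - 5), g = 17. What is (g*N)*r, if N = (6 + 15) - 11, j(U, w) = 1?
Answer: 1360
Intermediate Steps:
r = 8 (r = -2*(1 - 5) = -2*(-4) = 8)
N = 10 (N = 21 - 11 = 10)
(g*N)*r = (17*10)*8 = 170*8 = 1360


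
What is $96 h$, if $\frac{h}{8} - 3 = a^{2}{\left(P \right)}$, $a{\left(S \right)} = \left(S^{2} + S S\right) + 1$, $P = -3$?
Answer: $279552$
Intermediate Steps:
$a{\left(S \right)} = 1 + 2 S^{2}$ ($a{\left(S \right)} = \left(S^{2} + S^{2}\right) + 1 = 2 S^{2} + 1 = 1 + 2 S^{2}$)
$h = 2912$ ($h = 24 + 8 \left(1 + 2 \left(-3\right)^{2}\right)^{2} = 24 + 8 \left(1 + 2 \cdot 9\right)^{2} = 24 + 8 \left(1 + 18\right)^{2} = 24 + 8 \cdot 19^{2} = 24 + 8 \cdot 361 = 24 + 2888 = 2912$)
$96 h = 96 \cdot 2912 = 279552$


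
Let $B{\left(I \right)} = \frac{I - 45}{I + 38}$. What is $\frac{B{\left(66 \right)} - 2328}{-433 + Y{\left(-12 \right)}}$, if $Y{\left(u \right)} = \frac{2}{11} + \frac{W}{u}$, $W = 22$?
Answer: $\frac{7989003}{1491724} \approx 5.3556$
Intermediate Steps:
$Y{\left(u \right)} = \frac{2}{11} + \frac{22}{u}$
$B{\left(I \right)} = \frac{-45 + I}{38 + I}$
$\frac{B{\left(66 \right)} - 2328}{-433 + Y{\left(-12 \right)}} = \frac{\frac{-45 + 66}{38 + 66} - 2328}{-433 + \left(\frac{2}{11} + \frac{22}{-12}\right)} = \frac{\frac{1}{104} \cdot 21 - 2328}{-433 + \left(\frac{2}{11} + 22 \left(- \frac{1}{12}\right)\right)} = \frac{\frac{1}{104} \cdot 21 - 2328}{-433 + \left(\frac{2}{11} - \frac{11}{6}\right)} = \frac{\frac{21}{104} - 2328}{-433 - \frac{109}{66}} = - \frac{242091}{104 \left(- \frac{28687}{66}\right)} = \left(- \frac{242091}{104}\right) \left(- \frac{66}{28687}\right) = \frac{7989003}{1491724}$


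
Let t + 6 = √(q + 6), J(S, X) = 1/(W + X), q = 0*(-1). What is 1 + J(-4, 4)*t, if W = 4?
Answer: ¼ + √6/8 ≈ 0.55619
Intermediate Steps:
q = 0
J(S, X) = 1/(4 + X)
t = -6 + √6 (t = -6 + √(0 + 6) = -6 + √6 ≈ -3.5505)
1 + J(-4, 4)*t = 1 + (-6 + √6)/(4 + 4) = 1 + (-6 + √6)/8 = 1 + (-¾ + √6/8) = ¼ + √6/8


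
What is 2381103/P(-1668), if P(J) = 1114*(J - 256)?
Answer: -2381103/2143336 ≈ -1.1109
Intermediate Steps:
P(J) = -285184 + 1114*J (P(J) = 1114*(-256 + J) = -285184 + 1114*J)
2381103/P(-1668) = 2381103/(-285184 + 1114*(-1668)) = 2381103/(-285184 - 1858152) = 2381103/(-2143336) = 2381103*(-1/2143336) = -2381103/2143336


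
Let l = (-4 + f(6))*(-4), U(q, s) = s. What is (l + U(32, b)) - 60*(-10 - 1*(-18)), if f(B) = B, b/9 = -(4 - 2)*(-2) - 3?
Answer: -479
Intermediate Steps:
b = 9 (b = 9*(-(4 - 2)*(-2) - 3) = 9*(-2*(-2) - 3) = 9*(-1*(-4) - 3) = 9*(4 - 3) = 9*1 = 9)
l = -8 (l = (-4 + 6)*(-4) = 2*(-4) = -8)
(l + U(32, b)) - 60*(-10 - 1*(-18)) = (-8 + 9) - 60*(-10 - 1*(-18)) = 1 - 60*(-10 + 18) = 1 - 60*8 = 1 - 480 = -479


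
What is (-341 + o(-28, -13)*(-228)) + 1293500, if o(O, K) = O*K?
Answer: 1210167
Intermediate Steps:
o(O, K) = K*O
(-341 + o(-28, -13)*(-228)) + 1293500 = (-341 - 13*(-28)*(-228)) + 1293500 = (-341 + 364*(-228)) + 1293500 = (-341 - 82992) + 1293500 = -83333 + 1293500 = 1210167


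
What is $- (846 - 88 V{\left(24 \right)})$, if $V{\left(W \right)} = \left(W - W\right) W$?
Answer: $-846$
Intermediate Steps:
$V{\left(W \right)} = 0$ ($V{\left(W \right)} = 0 W = 0$)
$- (846 - 88 V{\left(24 \right)}) = - (846 - 0) = - (846 + 0) = \left(-1\right) 846 = -846$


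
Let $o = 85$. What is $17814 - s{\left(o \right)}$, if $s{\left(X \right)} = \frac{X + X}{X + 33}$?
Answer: $\frac{1050941}{59} \approx 17813.0$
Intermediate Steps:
$s{\left(X \right)} = \frac{2 X}{33 + X}$
$17814 - s{\left(o \right)} = 17814 - 2 \cdot 85 \frac{1}{33 + 85} = 17814 - 2 \cdot 85 \cdot \frac{1}{118} = 17814 - \frac{85}{59} = \frac{1050941}{59}$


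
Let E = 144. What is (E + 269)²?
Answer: 170569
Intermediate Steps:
(E + 269)² = (144 + 269)² = 413² = 170569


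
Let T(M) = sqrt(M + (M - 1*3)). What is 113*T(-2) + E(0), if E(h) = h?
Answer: 113*I*sqrt(7) ≈ 298.97*I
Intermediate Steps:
T(M) = sqrt(-3 + 2*M) (T(M) = sqrt(M + (M - 3)) = sqrt(M + (-3 + M)) = sqrt(-3 + 2*M))
113*T(-2) + E(0) = 113*sqrt(-3 + 2*(-2)) + 0 = 113*sqrt(-3 - 4) + 0 = 113*sqrt(-7) + 0 = 113*(I*sqrt(7)) + 0 = 113*I*sqrt(7) + 0 = 113*I*sqrt(7)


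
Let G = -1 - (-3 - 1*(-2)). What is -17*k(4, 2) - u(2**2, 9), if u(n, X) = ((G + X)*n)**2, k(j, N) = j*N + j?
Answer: -1500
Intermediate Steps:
k(j, N) = j + N*j (k(j, N) = N*j + j = j + N*j)
G = 0 (G = -1 - (-3 + 2) = -1 - 1*(-1) = -1 + 1 = 0)
u(n, X) = X**2*n**2 (u(n, X) = ((0 + X)*n)**2 = (X*n)**2 = X**2*n**2)
-17*k(4, 2) - u(2**2, 9) = -68*(1 + 2) - 9**2*(2**2)**2 = -68*3 - 81*4**2 = -17*12 - 81*16 = -204 - 1*1296 = -204 - 1296 = -1500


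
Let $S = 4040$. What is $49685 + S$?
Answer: $53725$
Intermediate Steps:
$49685 + S = 49685 + 4040 = 53725$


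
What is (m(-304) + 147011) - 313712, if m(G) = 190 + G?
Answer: -166815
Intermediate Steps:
(m(-304) + 147011) - 313712 = ((190 - 304) + 147011) - 313712 = (-114 + 147011) - 313712 = 146897 - 313712 = -166815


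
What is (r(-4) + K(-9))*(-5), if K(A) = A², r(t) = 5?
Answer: -430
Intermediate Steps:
(r(-4) + K(-9))*(-5) = (5 + (-9)²)*(-5) = (5 + 81)*(-5) = 86*(-5) = -430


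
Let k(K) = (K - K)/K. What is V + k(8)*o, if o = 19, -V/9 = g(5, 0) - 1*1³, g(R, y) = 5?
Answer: -36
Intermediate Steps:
k(K) = 0 (k(K) = 0/K = 0)
V = -36 (V = -9*(5 - 1*1³) = -9*(5 - 1*1) = -9*(5 - 1) = -9*4 = -36)
V + k(8)*o = -36 + 0*19 = -36 + 0 = -36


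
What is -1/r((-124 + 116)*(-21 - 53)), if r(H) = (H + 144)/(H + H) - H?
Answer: 37/21881 ≈ 0.0016910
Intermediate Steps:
r(H) = -H + (144 + H)/(2*H) (r(H) = (144 + H)/((2*H)) - H = (144 + H)*(1/(2*H)) - H = (144 + H)/(2*H) - H = -H + (144 + H)/(2*H))
-1/r((-124 + 116)*(-21 - 53)) = -1/(½ - (-124 + 116)*(-21 - 53) + 72/(((-124 + 116)*(-21 - 53)))) = -1/(½ - (-8)*(-74) + 72/((-8*(-74)))) = -1/(½ - 1*592 + 72/592) = -1/(½ - 592 + 72*(1/592)) = -1/(½ - 592 + 9/74) = -1/(-21881/37) = -1*(-37/21881) = 37/21881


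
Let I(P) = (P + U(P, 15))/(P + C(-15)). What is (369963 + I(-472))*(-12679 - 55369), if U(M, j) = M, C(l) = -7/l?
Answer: -178065451810032/7073 ≈ -2.5175e+10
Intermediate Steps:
I(P) = 2*P/(7/15 + P) (I(P) = (P + P)/(P - 7/(-15)) = (2*P)/(P - 7*(-1/15)) = (2*P)/(P + 7/15) = (2*P)/(7/15 + P) = 2*P/(7/15 + P))
(369963 + I(-472))*(-12679 - 55369) = (369963 + 30*(-472)/(7 + 15*(-472)))*(-12679 - 55369) = (369963 + 30*(-472)/(7 - 7080))*(-68048) = (369963 + 30*(-472)/(-7073))*(-68048) = (369963 + 30*(-472)*(-1/7073))*(-68048) = (369963 + 14160/7073)*(-68048) = (2616762459/7073)*(-68048) = -178065451810032/7073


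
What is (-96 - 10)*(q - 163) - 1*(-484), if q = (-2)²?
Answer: 17338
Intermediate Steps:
q = 4
(-96 - 10)*(q - 163) - 1*(-484) = (-96 - 10)*(4 - 163) - 1*(-484) = -106*(-159) + 484 = 16854 + 484 = 17338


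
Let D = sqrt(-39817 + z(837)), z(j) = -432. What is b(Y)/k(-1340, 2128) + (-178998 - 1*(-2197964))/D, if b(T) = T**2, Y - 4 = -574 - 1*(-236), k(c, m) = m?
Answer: 27889/532 - 2018966*I*sqrt(40249)/40249 ≈ 52.423 - 10064.0*I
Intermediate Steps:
Y = -334 (Y = 4 + (-574 - 1*(-236)) = 4 + (-574 + 236) = 4 - 338 = -334)
D = I*sqrt(40249) (D = sqrt(-39817 - 432) = sqrt(-40249) = I*sqrt(40249) ≈ 200.62*I)
b(Y)/k(-1340, 2128) + (-178998 - 1*(-2197964))/D = (-334)**2/2128 + (-178998 - 1*(-2197964))/((I*sqrt(40249))) = 111556*(1/2128) + (-178998 + 2197964)*(-I*sqrt(40249)/40249) = 27889/532 + 2018966*(-I*sqrt(40249)/40249) = 27889/532 - 2018966*I*sqrt(40249)/40249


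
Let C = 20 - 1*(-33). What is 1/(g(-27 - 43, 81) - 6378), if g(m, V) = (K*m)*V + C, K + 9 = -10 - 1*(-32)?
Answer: -1/80035 ≈ -1.2495e-5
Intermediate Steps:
C = 53 (C = 20 + 33 = 53)
K = 13 (K = -9 + (-10 - 1*(-32)) = -9 + (-10 + 32) = -9 + 22 = 13)
g(m, V) = 53 + 13*V*m (g(m, V) = (13*m)*V + 53 = 13*V*m + 53 = 53 + 13*V*m)
1/(g(-27 - 43, 81) - 6378) = 1/((53 + 13*81*(-27 - 43)) - 6378) = 1/((53 + 13*81*(-70)) - 6378) = 1/((53 - 73710) - 6378) = 1/(-73657 - 6378) = 1/(-80035) = -1/80035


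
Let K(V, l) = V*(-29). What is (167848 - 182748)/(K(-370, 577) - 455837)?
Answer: 14900/445107 ≈ 0.033475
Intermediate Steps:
K(V, l) = -29*V
(167848 - 182748)/(K(-370, 577) - 455837) = (167848 - 182748)/(-29*(-370) - 455837) = -14900/(10730 - 455837) = -14900/(-445107) = -14900*(-1/445107) = 14900/445107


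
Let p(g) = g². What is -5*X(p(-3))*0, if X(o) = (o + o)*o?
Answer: 0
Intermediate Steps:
X(o) = 2*o² (X(o) = (2*o)*o = 2*o²)
-5*X(p(-3))*0 = -10*((-3)²)²*0 = -10*9²*0 = -10*81*0 = -5*162*0 = -810*0 = 0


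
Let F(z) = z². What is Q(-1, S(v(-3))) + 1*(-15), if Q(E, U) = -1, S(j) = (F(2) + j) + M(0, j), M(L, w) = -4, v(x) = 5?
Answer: -16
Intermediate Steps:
S(j) = j (S(j) = (2² + j) - 4 = (4 + j) - 4 = j)
Q(-1, S(v(-3))) + 1*(-15) = -1 + 1*(-15) = -1 - 15 = -16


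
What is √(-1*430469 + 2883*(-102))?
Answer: I*√724535 ≈ 851.2*I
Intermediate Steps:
√(-1*430469 + 2883*(-102)) = √(-430469 - 294066) = √(-724535) = I*√724535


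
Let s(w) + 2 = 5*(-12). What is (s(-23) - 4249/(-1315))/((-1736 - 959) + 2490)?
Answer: 77281/269575 ≈ 0.28668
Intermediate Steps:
s(w) = -62 (s(w) = -2 + 5*(-12) = -2 - 60 = -62)
(s(-23) - 4249/(-1315))/((-1736 - 959) + 2490) = (-62 - 4249/(-1315))/((-1736 - 959) + 2490) = (-62 - 4249*(-1/1315))/(-2695 + 2490) = (-62 + 4249/1315)/(-205) = -77281/1315*(-1/205) = 77281/269575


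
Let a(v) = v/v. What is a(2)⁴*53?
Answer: 53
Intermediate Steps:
a(v) = 1
a(2)⁴*53 = 1⁴*53 = 1*53 = 53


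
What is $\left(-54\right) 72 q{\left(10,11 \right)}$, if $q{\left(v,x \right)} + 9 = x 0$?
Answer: $34992$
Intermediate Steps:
$q{\left(v,x \right)} = -9$ ($q{\left(v,x \right)} = -9 + x 0 = -9 + 0 = -9$)
$\left(-54\right) 72 q{\left(10,11 \right)} = \left(-54\right) 72 \left(-9\right) = \left(-3888\right) \left(-9\right) = 34992$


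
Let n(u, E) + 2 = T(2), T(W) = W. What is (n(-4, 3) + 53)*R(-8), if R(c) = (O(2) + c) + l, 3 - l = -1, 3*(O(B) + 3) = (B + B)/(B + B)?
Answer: -1060/3 ≈ -353.33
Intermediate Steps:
n(u, E) = 0 (n(u, E) = -2 + 2 = 0)
O(B) = -8/3 (O(B) = -3 + ((B + B)/(B + B))/3 = -3 + ((2*B)/((2*B)))/3 = -3 + ((2*B)*(1/(2*B)))/3 = -3 + (1/3)*1 = -3 + 1/3 = -8/3)
l = 4 (l = 3 - 1*(-1) = 3 + 1 = 4)
R(c) = 4/3 + c (R(c) = (-8/3 + c) + 4 = 4/3 + c)
(n(-4, 3) + 53)*R(-8) = (0 + 53)*(4/3 - 8) = 53*(-20/3) = -1060/3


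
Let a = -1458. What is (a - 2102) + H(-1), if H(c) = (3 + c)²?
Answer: -3556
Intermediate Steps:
(a - 2102) + H(-1) = (-1458 - 2102) + (3 - 1)² = -3560 + 2² = -3560 + 4 = -3556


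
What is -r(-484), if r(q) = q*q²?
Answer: 113379904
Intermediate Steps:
r(q) = q³
-r(-484) = -1*(-484)³ = -1*(-113379904) = 113379904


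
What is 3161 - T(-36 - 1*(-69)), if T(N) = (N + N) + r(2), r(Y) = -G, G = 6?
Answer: 3101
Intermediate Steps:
r(Y) = -6 (r(Y) = -1*6 = -6)
T(N) = -6 + 2*N (T(N) = (N + N) - 6 = 2*N - 6 = -6 + 2*N)
3161 - T(-36 - 1*(-69)) = 3161 - (-6 + 2*(-36 - 1*(-69))) = 3161 - (-6 + 2*(-36 + 69)) = 3161 - (-6 + 2*33) = 3161 - (-6 + 66) = 3161 - 1*60 = 3161 - 60 = 3101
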